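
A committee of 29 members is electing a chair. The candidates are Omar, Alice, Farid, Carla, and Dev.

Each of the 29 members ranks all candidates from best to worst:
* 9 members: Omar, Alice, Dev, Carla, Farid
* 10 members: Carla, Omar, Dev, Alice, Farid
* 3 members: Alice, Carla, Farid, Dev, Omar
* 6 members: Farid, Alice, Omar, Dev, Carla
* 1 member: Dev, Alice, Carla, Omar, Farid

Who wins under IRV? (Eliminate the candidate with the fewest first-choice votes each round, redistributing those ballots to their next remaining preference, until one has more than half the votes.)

Omar

Round 1: Omar 9, Alice 3, Farid 6, Carla 10, Dev 1. Dev eliminated.
Round 2: Omar 9, Alice 4, Farid 6, Carla 10. Alice eliminated.
Round 3: Omar 9, Farid 6, Carla 14. Farid eliminated.
Round 4: Omar 15, Carla 14. Omar has a majority (≥15).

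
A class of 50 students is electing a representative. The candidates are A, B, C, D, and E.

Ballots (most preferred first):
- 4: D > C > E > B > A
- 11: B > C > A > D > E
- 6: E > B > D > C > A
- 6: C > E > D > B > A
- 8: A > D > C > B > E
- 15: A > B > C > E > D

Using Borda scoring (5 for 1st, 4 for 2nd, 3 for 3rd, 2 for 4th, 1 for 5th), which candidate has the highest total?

B

A: 4×1 + 11×3 + 6×1 + 6×1 + 8×5 + 15×5 = 164
B: 4×2 + 11×5 + 6×4 + 6×2 + 8×2 + 15×4 = 175
C: 4×4 + 11×4 + 6×2 + 6×5 + 8×3 + 15×3 = 171
D: 4×5 + 11×2 + 6×3 + 6×3 + 8×4 + 15×1 = 125
E: 4×3 + 11×1 + 6×5 + 6×4 + 8×1 + 15×2 = 115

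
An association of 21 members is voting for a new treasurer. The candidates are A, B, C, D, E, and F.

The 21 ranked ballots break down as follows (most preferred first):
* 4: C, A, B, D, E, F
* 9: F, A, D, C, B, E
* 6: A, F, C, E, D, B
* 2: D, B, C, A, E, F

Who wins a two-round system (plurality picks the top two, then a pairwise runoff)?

Round 1 first-place votes: A 6, B 0, C 4, D 2, E 0, F 9. F and A advance.
Runoff: F is ranked above A on 9 ballots, A above F on 12.

A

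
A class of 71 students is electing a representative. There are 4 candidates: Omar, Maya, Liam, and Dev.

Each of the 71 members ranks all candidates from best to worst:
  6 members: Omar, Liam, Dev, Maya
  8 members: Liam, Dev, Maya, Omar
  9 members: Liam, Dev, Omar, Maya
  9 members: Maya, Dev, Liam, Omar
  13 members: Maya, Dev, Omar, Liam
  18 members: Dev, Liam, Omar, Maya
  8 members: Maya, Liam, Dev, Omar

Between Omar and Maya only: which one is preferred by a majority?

Maya

Omar is ranked above Maya on 33 ballots; Maya above Omar on 38.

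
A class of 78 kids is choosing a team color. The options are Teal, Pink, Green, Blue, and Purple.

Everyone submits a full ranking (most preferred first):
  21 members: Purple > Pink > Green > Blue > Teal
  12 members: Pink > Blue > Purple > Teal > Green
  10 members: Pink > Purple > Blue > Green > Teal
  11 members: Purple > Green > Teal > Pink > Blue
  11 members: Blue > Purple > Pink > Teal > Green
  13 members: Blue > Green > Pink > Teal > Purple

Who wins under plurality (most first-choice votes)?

Purple

First-place votes: Teal 0, Pink 22, Green 0, Blue 24, Purple 32.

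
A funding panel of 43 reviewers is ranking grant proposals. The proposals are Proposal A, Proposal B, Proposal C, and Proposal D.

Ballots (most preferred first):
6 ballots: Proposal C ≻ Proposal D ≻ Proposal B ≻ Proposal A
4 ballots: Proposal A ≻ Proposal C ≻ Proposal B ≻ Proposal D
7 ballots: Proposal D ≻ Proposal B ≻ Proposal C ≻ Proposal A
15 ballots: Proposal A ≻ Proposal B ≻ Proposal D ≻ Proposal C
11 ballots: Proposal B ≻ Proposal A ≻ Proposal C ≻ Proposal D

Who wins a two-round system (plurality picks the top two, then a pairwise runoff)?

Proposal B

Round 1 first-place votes: Proposal A 19, Proposal B 11, Proposal C 6, Proposal D 7. Proposal A and Proposal B advance.
Runoff: Proposal A is ranked above Proposal B on 19 ballots, Proposal B above Proposal A on 24.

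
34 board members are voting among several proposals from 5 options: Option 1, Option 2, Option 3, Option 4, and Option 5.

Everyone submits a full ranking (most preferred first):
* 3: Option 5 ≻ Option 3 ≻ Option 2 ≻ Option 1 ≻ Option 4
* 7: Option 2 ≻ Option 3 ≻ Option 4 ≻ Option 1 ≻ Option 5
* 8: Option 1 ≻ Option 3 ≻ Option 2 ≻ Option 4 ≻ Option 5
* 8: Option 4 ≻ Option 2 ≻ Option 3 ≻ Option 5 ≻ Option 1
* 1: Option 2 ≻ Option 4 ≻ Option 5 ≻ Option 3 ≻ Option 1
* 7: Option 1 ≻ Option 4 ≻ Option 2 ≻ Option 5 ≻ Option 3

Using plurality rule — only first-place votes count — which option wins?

First-place votes: Option 1 15, Option 2 8, Option 3 0, Option 4 8, Option 5 3.

Option 1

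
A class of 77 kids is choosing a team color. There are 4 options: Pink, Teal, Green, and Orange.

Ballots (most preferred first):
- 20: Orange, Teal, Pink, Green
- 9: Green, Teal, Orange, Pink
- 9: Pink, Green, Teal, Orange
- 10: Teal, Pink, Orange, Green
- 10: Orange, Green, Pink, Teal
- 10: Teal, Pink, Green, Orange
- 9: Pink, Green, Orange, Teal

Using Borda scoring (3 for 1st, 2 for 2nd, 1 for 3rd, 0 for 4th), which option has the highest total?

Teal

Pink: 20×1 + 9×0 + 9×3 + 10×2 + 10×1 + 10×2 + 9×3 = 124
Teal: 20×2 + 9×2 + 9×1 + 10×3 + 10×0 + 10×3 + 9×0 = 127
Green: 20×0 + 9×3 + 9×2 + 10×0 + 10×2 + 10×1 + 9×2 = 93
Orange: 20×3 + 9×1 + 9×0 + 10×1 + 10×3 + 10×0 + 9×1 = 118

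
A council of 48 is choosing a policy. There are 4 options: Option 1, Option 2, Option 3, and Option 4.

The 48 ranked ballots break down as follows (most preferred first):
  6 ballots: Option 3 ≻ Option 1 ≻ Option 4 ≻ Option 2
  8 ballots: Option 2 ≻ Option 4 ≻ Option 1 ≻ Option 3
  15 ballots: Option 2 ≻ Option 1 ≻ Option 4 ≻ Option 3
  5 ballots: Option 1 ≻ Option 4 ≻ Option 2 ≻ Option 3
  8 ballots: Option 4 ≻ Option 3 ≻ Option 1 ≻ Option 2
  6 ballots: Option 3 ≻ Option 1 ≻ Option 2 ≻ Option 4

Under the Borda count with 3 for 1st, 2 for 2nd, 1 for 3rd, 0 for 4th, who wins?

Option 1

Option 1: 6×2 + 8×1 + 15×2 + 5×3 + 8×1 + 6×2 = 85
Option 2: 6×0 + 8×3 + 15×3 + 5×1 + 8×0 + 6×1 = 80
Option 3: 6×3 + 8×0 + 15×0 + 5×0 + 8×2 + 6×3 = 52
Option 4: 6×1 + 8×2 + 15×1 + 5×2 + 8×3 + 6×0 = 71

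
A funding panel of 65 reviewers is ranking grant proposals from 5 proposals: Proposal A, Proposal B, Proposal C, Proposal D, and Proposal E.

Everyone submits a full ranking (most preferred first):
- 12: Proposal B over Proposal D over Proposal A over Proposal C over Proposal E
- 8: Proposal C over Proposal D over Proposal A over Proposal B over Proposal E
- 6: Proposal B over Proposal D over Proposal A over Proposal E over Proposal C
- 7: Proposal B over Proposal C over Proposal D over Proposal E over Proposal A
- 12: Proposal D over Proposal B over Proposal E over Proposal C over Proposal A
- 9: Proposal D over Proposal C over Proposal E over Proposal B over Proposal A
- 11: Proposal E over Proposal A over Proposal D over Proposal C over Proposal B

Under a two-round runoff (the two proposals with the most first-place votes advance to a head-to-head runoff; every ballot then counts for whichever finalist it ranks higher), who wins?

Round 1 first-place votes: Proposal A 0, Proposal B 25, Proposal C 8, Proposal D 21, Proposal E 11. Proposal B and Proposal D advance.
Runoff: Proposal B is ranked above Proposal D on 25 ballots, Proposal D above Proposal B on 40.

Proposal D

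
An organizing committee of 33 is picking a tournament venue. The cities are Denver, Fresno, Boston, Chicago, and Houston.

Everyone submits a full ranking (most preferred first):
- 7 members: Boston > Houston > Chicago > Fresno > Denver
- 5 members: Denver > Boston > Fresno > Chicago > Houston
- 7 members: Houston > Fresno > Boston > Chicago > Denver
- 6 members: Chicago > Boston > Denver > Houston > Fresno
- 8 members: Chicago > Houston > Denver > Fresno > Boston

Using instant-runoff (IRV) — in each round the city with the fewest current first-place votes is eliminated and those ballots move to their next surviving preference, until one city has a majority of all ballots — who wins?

Boston

Round 1: Denver 5, Fresno 0, Boston 7, Chicago 14, Houston 7. Fresno eliminated.
Round 2: Denver 5, Boston 7, Chicago 14, Houston 7. Denver eliminated.
Round 3: Boston 12, Chicago 14, Houston 7. Houston eliminated.
Round 4: Boston 19, Chicago 14. Boston has a majority (≥17).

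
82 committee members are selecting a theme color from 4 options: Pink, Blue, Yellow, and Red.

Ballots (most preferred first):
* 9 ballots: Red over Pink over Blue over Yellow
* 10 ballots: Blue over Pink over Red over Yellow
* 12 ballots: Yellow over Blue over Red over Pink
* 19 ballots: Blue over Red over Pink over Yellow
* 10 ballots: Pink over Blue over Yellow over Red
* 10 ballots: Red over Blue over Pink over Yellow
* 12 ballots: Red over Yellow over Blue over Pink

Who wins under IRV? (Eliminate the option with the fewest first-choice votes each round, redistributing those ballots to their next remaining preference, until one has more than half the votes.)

Blue

Round 1: Pink 10, Blue 29, Yellow 12, Red 31. Pink eliminated.
Round 2: Blue 39, Yellow 12, Red 31. Yellow eliminated.
Round 3: Blue 51, Red 31. Blue has a majority (≥42).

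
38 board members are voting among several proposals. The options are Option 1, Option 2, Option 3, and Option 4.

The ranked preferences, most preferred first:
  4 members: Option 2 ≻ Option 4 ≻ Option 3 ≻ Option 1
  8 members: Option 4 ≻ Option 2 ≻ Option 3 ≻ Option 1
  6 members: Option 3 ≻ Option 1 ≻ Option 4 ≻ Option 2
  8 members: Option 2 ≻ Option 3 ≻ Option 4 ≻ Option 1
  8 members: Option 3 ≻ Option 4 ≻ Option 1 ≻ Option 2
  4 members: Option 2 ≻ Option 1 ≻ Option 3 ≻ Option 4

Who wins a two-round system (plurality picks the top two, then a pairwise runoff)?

Round 1 first-place votes: Option 1 0, Option 2 16, Option 3 14, Option 4 8. Option 2 and Option 3 advance.
Runoff: Option 2 is ranked above Option 3 on 24 ballots, Option 3 above Option 2 on 14.

Option 2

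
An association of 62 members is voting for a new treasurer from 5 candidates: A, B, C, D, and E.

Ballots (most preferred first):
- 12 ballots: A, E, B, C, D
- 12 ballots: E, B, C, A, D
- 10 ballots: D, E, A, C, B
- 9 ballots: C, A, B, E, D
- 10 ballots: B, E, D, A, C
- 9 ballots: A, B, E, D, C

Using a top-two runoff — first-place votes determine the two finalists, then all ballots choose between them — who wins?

Round 1 first-place votes: A 21, B 10, C 9, D 10, E 12. A and E advance.
Runoff: A is ranked above E on 30 ballots, E above A on 32.

E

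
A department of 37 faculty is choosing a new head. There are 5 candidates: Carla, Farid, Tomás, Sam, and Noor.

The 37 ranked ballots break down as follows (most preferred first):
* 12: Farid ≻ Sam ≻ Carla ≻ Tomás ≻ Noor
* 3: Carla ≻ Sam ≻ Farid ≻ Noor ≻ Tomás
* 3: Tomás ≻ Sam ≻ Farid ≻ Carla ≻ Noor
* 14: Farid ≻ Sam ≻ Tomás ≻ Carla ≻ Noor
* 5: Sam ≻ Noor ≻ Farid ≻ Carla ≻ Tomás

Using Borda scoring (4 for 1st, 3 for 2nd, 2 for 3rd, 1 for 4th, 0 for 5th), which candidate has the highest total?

Carla: 12×2 + 3×4 + 3×1 + 14×1 + 5×1 = 58
Farid: 12×4 + 3×2 + 3×2 + 14×4 + 5×2 = 126
Tomás: 12×1 + 3×0 + 3×4 + 14×2 + 5×0 = 52
Sam: 12×3 + 3×3 + 3×3 + 14×3 + 5×4 = 116
Noor: 12×0 + 3×1 + 3×0 + 14×0 + 5×3 = 18

Farid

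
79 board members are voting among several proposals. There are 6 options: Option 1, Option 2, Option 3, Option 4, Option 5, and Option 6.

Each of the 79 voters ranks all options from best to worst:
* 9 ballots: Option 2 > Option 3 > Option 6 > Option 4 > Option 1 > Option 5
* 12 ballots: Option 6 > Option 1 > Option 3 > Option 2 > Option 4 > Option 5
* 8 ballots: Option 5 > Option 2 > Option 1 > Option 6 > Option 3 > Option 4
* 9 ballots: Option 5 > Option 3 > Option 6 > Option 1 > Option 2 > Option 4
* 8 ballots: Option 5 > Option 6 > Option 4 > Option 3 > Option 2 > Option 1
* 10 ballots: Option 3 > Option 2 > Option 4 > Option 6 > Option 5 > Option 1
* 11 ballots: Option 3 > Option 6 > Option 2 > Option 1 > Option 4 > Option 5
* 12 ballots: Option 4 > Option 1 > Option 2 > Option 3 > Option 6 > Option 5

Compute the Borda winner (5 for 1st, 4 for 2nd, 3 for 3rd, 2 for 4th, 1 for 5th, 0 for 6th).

Option 1: 9×1 + 12×4 + 8×3 + 9×2 + 8×0 + 10×0 + 11×2 + 12×4 = 169
Option 2: 9×5 + 12×2 + 8×4 + 9×1 + 8×1 + 10×4 + 11×3 + 12×3 = 227
Option 3: 9×4 + 12×3 + 8×1 + 9×4 + 8×2 + 10×5 + 11×5 + 12×2 = 261
Option 4: 9×2 + 12×1 + 8×0 + 9×0 + 8×3 + 10×3 + 11×1 + 12×5 = 155
Option 5: 9×0 + 12×0 + 8×5 + 9×5 + 8×5 + 10×1 + 11×0 + 12×0 = 135
Option 6: 9×3 + 12×5 + 8×2 + 9×3 + 8×4 + 10×2 + 11×4 + 12×1 = 238

Option 3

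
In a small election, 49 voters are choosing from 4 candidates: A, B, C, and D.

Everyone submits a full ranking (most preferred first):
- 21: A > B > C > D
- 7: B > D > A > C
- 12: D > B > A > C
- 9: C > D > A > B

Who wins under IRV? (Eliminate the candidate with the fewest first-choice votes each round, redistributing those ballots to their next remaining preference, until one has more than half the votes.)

Round 1: A 21, B 7, C 9, D 12. B eliminated.
Round 2: A 21, C 9, D 19. C eliminated.
Round 3: A 21, D 28. D has a majority (≥25).

D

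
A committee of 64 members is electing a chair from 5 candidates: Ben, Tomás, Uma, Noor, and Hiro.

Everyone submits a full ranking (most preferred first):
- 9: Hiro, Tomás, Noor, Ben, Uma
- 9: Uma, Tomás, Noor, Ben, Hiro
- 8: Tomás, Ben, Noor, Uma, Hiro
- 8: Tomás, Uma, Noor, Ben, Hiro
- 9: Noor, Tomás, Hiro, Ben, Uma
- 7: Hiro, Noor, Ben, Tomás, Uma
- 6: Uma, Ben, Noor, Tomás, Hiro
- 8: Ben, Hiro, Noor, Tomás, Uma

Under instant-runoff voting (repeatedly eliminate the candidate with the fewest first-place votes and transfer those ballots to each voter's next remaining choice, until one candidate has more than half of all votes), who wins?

Tomás

Round 1: Ben 8, Tomás 16, Uma 15, Noor 9, Hiro 16. Ben eliminated.
Round 2: Tomás 16, Uma 15, Noor 9, Hiro 24. Noor eliminated.
Round 3: Tomás 25, Uma 15, Hiro 24. Uma eliminated.
Round 4: Tomás 40, Hiro 24. Tomás has a majority (≥33).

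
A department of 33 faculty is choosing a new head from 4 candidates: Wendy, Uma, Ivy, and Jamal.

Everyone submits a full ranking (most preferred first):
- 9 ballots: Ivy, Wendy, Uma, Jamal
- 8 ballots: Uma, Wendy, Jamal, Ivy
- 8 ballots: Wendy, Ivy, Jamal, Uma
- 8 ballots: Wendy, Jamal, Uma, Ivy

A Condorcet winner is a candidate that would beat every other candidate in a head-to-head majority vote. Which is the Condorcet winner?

Wendy

Wendy vs Uma: 25–8
Wendy vs Ivy: 24–9
Wendy vs Jamal: 33–0
Wendy beats every other candidate.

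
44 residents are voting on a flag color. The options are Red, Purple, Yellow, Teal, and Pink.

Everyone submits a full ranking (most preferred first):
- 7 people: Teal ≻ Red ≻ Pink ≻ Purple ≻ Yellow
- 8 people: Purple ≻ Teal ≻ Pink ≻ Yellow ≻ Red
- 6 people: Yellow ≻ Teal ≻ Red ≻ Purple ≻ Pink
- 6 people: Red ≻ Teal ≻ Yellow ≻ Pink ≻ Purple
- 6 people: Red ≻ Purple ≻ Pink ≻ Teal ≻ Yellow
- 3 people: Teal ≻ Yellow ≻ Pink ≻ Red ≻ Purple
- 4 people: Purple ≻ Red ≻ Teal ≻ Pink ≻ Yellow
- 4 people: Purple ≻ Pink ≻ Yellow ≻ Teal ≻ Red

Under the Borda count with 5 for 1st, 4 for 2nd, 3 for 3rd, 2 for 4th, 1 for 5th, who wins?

Red: 7×4 + 8×1 + 6×3 + 6×5 + 6×5 + 3×2 + 4×4 + 4×1 = 140
Purple: 7×2 + 8×5 + 6×2 + 6×1 + 6×4 + 3×1 + 4×5 + 4×5 = 139
Yellow: 7×1 + 8×2 + 6×5 + 6×3 + 6×1 + 3×4 + 4×1 + 4×3 = 105
Teal: 7×5 + 8×4 + 6×4 + 6×4 + 6×2 + 3×5 + 4×3 + 4×2 = 162
Pink: 7×3 + 8×3 + 6×1 + 6×2 + 6×3 + 3×3 + 4×2 + 4×4 = 114

Teal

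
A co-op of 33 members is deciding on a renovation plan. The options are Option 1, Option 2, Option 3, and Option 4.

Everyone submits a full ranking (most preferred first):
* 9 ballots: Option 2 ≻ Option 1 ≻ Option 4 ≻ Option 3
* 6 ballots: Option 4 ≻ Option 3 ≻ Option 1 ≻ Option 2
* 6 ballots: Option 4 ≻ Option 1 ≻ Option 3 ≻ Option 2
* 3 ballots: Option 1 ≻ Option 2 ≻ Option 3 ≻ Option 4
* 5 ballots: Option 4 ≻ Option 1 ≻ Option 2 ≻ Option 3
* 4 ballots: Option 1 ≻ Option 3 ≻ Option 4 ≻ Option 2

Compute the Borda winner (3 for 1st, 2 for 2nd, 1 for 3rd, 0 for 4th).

Option 1: 9×2 + 6×1 + 6×2 + 3×3 + 5×2 + 4×3 = 67
Option 2: 9×3 + 6×0 + 6×0 + 3×2 + 5×1 + 4×0 = 38
Option 3: 9×0 + 6×2 + 6×1 + 3×1 + 5×0 + 4×2 = 29
Option 4: 9×1 + 6×3 + 6×3 + 3×0 + 5×3 + 4×1 = 64

Option 1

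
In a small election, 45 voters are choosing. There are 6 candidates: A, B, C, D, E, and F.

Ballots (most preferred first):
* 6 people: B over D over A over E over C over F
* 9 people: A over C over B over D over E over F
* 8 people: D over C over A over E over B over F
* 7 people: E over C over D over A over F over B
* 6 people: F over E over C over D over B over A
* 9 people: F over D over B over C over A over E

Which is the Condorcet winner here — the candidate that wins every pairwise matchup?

D

D vs A: 36–9
D vs B: 30–15
D vs C: 23–22
D vs E: 32–13
D vs F: 30–15
D beats every other candidate.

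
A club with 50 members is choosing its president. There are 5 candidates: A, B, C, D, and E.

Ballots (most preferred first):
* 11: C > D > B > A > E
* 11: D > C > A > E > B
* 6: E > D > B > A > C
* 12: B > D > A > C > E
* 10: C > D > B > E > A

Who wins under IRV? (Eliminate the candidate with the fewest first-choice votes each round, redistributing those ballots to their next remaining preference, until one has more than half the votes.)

Round 1: A 0, B 12, C 21, D 11, E 6. A eliminated.
Round 2: B 12, C 21, D 11, E 6. E eliminated.
Round 3: B 12, C 21, D 17. B eliminated.
Round 4: C 21, D 29. D has a majority (≥26).

D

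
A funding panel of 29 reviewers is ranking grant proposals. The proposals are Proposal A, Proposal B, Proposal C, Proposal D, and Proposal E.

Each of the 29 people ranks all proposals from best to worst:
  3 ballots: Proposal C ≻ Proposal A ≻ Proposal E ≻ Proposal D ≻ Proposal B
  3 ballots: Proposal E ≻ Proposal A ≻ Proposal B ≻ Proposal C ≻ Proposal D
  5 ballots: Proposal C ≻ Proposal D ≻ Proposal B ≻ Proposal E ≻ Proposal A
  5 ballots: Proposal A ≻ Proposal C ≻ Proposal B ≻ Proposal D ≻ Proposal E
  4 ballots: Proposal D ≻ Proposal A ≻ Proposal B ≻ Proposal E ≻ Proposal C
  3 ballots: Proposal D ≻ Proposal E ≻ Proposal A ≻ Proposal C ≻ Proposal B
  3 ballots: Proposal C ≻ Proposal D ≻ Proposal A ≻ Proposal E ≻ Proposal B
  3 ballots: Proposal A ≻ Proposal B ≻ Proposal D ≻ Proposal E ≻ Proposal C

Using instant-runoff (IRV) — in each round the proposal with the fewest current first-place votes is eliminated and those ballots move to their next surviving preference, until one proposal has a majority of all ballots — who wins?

Round 1: Proposal A 8, Proposal B 0, Proposal C 11, Proposal D 7, Proposal E 3. Proposal B eliminated.
Round 2: Proposal A 8, Proposal C 11, Proposal D 7, Proposal E 3. Proposal E eliminated.
Round 3: Proposal A 11, Proposal C 11, Proposal D 7. Proposal D eliminated.
Round 4: Proposal A 18, Proposal C 11. Proposal A has a majority (≥15).

Proposal A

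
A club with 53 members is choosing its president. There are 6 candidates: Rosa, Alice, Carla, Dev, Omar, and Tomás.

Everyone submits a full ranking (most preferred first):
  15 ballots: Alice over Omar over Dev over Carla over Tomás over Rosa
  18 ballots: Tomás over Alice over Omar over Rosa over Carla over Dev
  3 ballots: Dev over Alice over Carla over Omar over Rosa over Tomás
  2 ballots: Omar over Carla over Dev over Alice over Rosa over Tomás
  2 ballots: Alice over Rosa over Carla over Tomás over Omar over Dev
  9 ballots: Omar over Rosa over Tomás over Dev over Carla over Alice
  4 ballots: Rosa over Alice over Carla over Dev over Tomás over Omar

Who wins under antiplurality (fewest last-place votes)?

Carla

Last-place votes: Rosa 15, Alice 9, Carla 0, Dev 20, Omar 4, Tomás 5.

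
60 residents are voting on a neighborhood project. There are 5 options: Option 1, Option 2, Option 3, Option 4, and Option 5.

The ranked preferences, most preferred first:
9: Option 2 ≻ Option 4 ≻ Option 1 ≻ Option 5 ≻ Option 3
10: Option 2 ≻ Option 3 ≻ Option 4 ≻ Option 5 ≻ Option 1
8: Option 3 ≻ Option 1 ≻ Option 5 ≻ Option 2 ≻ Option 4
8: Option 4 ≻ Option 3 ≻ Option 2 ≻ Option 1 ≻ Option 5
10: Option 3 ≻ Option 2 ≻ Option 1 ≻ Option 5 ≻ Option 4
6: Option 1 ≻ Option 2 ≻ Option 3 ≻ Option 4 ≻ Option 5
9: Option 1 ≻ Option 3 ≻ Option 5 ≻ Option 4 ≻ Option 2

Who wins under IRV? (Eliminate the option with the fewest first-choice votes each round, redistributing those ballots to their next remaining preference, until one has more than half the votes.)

Round 1: Option 1 15, Option 2 19, Option 3 18, Option 4 8, Option 5 0. Option 5 eliminated.
Round 2: Option 1 15, Option 2 19, Option 3 18, Option 4 8. Option 4 eliminated.
Round 3: Option 1 15, Option 2 19, Option 3 26. Option 1 eliminated.
Round 4: Option 2 25, Option 3 35. Option 3 has a majority (≥31).

Option 3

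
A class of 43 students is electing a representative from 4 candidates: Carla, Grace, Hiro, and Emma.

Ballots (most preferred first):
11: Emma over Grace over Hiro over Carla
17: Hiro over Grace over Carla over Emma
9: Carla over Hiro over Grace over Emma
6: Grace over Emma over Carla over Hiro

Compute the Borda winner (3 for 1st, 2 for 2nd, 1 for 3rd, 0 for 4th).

Carla: 11×0 + 17×1 + 9×3 + 6×1 = 50
Grace: 11×2 + 17×2 + 9×1 + 6×3 = 83
Hiro: 11×1 + 17×3 + 9×2 + 6×0 = 80
Emma: 11×3 + 17×0 + 9×0 + 6×2 = 45

Grace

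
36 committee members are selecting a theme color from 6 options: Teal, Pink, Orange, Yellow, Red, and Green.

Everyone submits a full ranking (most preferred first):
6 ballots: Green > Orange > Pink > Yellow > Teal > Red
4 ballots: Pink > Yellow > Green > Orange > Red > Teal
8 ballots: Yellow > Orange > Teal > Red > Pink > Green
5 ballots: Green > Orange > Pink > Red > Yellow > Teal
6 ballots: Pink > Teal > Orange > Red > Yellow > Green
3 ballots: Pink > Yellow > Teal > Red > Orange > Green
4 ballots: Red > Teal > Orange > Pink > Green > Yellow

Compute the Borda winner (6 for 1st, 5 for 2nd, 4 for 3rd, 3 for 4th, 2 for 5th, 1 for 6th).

Orange

Teal: 6×2 + 4×1 + 8×4 + 5×1 + 6×5 + 3×4 + 4×5 = 115
Pink: 6×4 + 4×6 + 8×2 + 5×4 + 6×6 + 3×6 + 4×3 = 150
Orange: 6×5 + 4×3 + 8×5 + 5×5 + 6×4 + 3×2 + 4×4 = 153
Yellow: 6×3 + 4×5 + 8×6 + 5×2 + 6×2 + 3×5 + 4×1 = 127
Red: 6×1 + 4×2 + 8×3 + 5×3 + 6×3 + 3×3 + 4×6 = 104
Green: 6×6 + 4×4 + 8×1 + 5×6 + 6×1 + 3×1 + 4×2 = 107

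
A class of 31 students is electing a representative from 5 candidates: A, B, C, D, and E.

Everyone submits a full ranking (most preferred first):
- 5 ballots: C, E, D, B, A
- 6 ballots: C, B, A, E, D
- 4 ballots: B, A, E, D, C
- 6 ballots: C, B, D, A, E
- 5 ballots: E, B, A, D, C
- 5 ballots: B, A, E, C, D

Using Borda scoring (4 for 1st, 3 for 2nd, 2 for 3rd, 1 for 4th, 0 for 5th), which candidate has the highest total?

B

A: 5×0 + 6×2 + 4×3 + 6×1 + 5×2 + 5×3 = 55
B: 5×1 + 6×3 + 4×4 + 6×3 + 5×3 + 5×4 = 92
C: 5×4 + 6×4 + 4×0 + 6×4 + 5×0 + 5×1 = 73
D: 5×2 + 6×0 + 4×1 + 6×2 + 5×1 + 5×0 = 31
E: 5×3 + 6×1 + 4×2 + 6×0 + 5×4 + 5×2 = 59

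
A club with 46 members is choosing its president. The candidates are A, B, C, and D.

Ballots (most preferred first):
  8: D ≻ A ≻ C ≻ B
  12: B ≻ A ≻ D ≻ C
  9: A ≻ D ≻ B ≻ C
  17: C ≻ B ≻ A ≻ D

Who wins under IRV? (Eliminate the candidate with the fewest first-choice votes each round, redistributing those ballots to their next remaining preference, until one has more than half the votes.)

A

Round 1: A 9, B 12, C 17, D 8. D eliminated.
Round 2: A 17, B 12, C 17. B eliminated.
Round 3: A 29, C 17. A has a majority (≥24).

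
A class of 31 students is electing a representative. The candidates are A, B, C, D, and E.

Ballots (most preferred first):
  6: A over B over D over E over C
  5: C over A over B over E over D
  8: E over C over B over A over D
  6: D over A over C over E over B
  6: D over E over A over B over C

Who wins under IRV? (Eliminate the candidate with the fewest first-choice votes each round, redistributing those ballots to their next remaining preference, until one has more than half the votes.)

Round 1: A 6, B 0, C 5, D 12, E 8. B eliminated.
Round 2: A 6, C 5, D 12, E 8. C eliminated.
Round 3: A 11, D 12, E 8. E eliminated.
Round 4: A 19, D 12. A has a majority (≥16).

A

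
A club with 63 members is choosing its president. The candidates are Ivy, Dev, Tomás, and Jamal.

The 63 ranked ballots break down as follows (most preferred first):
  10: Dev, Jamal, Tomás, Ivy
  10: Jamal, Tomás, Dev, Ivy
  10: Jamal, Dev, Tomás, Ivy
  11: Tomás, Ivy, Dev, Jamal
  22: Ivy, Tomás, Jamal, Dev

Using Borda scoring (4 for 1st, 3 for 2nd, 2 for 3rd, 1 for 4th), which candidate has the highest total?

Ivy: 10×1 + 10×1 + 10×1 + 11×3 + 22×4 = 151
Dev: 10×4 + 10×2 + 10×3 + 11×2 + 22×1 = 134
Tomás: 10×2 + 10×3 + 10×2 + 11×4 + 22×3 = 180
Jamal: 10×3 + 10×4 + 10×4 + 11×1 + 22×2 = 165

Tomás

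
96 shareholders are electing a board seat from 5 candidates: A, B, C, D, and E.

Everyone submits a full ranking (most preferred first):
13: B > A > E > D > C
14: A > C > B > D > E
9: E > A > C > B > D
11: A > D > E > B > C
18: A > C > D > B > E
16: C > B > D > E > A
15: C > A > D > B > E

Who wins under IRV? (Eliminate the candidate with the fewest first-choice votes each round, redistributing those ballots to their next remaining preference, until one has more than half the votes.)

Round 1: A 43, B 13, C 31, D 0, E 9. D eliminated.
Round 2: A 43, B 13, C 31, E 9. E eliminated.
Round 3: A 52, B 13, C 31. A has a majority (≥49).

A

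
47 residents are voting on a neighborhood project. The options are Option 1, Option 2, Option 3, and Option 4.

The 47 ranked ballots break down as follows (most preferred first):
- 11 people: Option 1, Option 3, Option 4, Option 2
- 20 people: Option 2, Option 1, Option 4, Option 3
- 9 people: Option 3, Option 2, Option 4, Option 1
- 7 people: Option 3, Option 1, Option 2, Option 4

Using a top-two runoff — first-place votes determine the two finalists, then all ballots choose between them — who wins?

Round 1 first-place votes: Option 1 11, Option 2 20, Option 3 16, Option 4 0. Option 2 and Option 3 advance.
Runoff: Option 2 is ranked above Option 3 on 20 ballots, Option 3 above Option 2 on 27.

Option 3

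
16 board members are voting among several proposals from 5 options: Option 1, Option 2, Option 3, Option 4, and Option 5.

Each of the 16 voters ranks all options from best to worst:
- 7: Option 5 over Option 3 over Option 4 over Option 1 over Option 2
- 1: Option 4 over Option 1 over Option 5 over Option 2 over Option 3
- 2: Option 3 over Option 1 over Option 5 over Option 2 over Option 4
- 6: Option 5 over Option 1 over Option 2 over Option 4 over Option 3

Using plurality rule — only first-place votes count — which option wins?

First-place votes: Option 1 0, Option 2 0, Option 3 2, Option 4 1, Option 5 13.

Option 5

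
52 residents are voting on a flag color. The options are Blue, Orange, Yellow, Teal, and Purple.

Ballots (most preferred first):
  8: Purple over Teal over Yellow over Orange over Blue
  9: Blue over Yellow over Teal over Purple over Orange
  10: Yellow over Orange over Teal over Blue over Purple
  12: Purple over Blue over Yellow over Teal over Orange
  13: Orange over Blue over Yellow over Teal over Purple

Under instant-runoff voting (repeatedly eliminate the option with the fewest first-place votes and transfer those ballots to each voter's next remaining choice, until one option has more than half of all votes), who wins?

Yellow

Round 1: Blue 9, Orange 13, Yellow 10, Teal 0, Purple 20. Teal eliminated.
Round 2: Blue 9, Orange 13, Yellow 10, Purple 20. Blue eliminated.
Round 3: Orange 13, Yellow 19, Purple 20. Orange eliminated.
Round 4: Yellow 32, Purple 20. Yellow has a majority (≥27).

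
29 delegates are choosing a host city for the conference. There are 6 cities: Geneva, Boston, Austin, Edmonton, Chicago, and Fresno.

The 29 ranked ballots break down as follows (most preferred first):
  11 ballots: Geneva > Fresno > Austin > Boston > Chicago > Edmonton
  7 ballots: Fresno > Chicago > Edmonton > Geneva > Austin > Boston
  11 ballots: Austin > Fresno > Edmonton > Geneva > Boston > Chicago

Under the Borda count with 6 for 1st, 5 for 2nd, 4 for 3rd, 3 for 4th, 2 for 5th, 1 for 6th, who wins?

Geneva: 11×6 + 7×3 + 11×3 = 120
Boston: 11×3 + 7×1 + 11×2 = 62
Austin: 11×4 + 7×2 + 11×6 = 124
Edmonton: 11×1 + 7×4 + 11×4 = 83
Chicago: 11×2 + 7×5 + 11×1 = 68
Fresno: 11×5 + 7×6 + 11×5 = 152

Fresno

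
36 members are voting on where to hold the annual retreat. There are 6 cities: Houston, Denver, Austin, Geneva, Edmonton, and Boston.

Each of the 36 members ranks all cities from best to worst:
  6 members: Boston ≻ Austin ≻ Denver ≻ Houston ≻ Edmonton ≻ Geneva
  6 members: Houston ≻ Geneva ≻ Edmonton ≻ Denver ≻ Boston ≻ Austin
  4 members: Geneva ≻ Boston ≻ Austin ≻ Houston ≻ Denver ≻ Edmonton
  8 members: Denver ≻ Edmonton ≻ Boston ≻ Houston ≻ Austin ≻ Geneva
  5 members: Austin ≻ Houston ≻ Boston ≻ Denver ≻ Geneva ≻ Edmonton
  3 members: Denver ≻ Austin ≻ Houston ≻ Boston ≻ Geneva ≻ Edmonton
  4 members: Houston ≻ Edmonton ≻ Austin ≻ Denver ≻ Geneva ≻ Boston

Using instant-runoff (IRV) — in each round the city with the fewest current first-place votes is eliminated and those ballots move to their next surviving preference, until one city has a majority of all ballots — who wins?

Houston

Round 1: Houston 10, Denver 11, Austin 5, Geneva 4, Edmonton 0, Boston 6. Edmonton eliminated.
Round 2: Houston 10, Denver 11, Austin 5, Geneva 4, Boston 6. Geneva eliminated.
Round 3: Houston 10, Denver 11, Austin 5, Boston 10. Austin eliminated.
Round 4: Houston 15, Denver 11, Boston 10. Boston eliminated.
Round 5: Houston 19, Denver 17. Houston has a majority (≥19).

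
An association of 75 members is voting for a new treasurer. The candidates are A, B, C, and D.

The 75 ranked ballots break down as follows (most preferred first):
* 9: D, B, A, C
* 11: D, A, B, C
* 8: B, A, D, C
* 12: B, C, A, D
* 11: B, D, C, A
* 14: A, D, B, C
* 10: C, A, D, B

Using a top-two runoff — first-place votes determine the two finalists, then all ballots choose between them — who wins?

Round 1 first-place votes: A 14, B 31, C 10, D 20. B and D advance.
Runoff: B is ranked above D on 31 ballots, D above B on 44.

D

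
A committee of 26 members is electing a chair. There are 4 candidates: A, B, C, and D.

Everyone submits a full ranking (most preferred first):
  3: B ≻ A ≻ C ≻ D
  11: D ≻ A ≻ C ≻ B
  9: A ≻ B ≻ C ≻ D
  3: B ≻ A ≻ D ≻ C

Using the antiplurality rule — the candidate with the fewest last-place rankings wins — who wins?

Last-place votes: A 0, B 11, C 3, D 12.

A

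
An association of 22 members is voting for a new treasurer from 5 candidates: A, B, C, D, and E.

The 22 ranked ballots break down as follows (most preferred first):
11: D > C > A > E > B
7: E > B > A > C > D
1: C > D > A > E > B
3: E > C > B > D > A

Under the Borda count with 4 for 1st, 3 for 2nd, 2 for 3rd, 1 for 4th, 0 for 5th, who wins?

C

A: 11×2 + 7×2 + 1×2 + 3×0 = 38
B: 11×0 + 7×3 + 1×0 + 3×2 = 27
C: 11×3 + 7×1 + 1×4 + 3×3 = 53
D: 11×4 + 7×0 + 1×3 + 3×1 = 50
E: 11×1 + 7×4 + 1×1 + 3×4 = 52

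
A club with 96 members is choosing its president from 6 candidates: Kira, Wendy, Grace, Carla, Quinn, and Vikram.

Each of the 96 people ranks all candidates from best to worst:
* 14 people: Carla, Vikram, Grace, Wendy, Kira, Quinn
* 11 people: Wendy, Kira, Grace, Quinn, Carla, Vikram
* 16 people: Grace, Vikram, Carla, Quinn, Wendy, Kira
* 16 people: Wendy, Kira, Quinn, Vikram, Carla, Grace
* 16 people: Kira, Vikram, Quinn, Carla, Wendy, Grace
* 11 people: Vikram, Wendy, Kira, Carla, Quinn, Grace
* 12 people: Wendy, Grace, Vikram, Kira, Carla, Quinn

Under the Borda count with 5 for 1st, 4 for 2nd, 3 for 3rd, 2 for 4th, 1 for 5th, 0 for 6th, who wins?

Kira: 14×1 + 11×4 + 16×0 + 16×4 + 16×5 + 11×3 + 12×2 = 259
Wendy: 14×2 + 11×5 + 16×1 + 16×5 + 16×1 + 11×4 + 12×5 = 299
Grace: 14×3 + 11×3 + 16×5 + 16×0 + 16×0 + 11×0 + 12×4 = 203
Carla: 14×5 + 11×1 + 16×3 + 16×1 + 16×2 + 11×2 + 12×1 = 211
Quinn: 14×0 + 11×2 + 16×2 + 16×3 + 16×3 + 11×1 + 12×0 = 161
Vikram: 14×4 + 11×0 + 16×4 + 16×2 + 16×4 + 11×5 + 12×3 = 307

Vikram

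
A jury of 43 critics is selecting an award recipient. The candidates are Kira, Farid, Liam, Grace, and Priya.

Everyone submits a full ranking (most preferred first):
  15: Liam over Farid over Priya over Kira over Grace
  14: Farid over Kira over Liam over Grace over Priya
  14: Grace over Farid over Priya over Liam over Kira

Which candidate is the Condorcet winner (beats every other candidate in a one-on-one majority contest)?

Farid vs Kira: 43–0
Farid vs Liam: 28–15
Farid vs Grace: 29–14
Farid vs Priya: 43–0
Farid beats every other candidate.

Farid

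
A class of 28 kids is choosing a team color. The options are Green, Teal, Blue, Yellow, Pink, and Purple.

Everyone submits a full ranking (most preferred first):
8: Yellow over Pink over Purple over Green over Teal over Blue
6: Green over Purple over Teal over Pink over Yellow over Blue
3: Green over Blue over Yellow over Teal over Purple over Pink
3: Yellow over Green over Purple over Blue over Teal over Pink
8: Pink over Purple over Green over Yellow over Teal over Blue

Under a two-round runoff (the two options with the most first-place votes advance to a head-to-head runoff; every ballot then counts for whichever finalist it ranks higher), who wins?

Green

Round 1 first-place votes: Green 9, Teal 0, Blue 0, Yellow 11, Pink 8, Purple 0. Yellow and Green advance.
Runoff: Yellow is ranked above Green on 11 ballots, Green above Yellow on 17.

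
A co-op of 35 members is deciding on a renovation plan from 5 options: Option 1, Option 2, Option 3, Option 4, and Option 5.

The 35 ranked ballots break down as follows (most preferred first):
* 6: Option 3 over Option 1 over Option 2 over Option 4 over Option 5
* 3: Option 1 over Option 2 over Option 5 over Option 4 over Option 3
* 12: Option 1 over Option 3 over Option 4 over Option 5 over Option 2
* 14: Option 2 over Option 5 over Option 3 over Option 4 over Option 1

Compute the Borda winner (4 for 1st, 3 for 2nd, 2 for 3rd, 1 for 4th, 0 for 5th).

Option 3

Option 1: 6×3 + 3×4 + 12×4 + 14×0 = 78
Option 2: 6×2 + 3×3 + 12×0 + 14×4 = 77
Option 3: 6×4 + 3×0 + 12×3 + 14×2 = 88
Option 4: 6×1 + 3×1 + 12×2 + 14×1 = 47
Option 5: 6×0 + 3×2 + 12×1 + 14×3 = 60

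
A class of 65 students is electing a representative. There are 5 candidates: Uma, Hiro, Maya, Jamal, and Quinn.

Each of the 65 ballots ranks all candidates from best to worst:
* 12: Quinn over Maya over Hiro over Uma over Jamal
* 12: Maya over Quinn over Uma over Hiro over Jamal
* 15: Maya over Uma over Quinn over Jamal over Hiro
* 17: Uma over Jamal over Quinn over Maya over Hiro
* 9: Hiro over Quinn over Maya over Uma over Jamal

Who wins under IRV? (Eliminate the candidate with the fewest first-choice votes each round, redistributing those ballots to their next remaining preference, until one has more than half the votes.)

Quinn

Round 1: Uma 17, Hiro 9, Maya 27, Jamal 0, Quinn 12. Jamal eliminated.
Round 2: Uma 17, Hiro 9, Maya 27, Quinn 12. Hiro eliminated.
Round 3: Uma 17, Maya 27, Quinn 21. Uma eliminated.
Round 4: Maya 27, Quinn 38. Quinn has a majority (≥33).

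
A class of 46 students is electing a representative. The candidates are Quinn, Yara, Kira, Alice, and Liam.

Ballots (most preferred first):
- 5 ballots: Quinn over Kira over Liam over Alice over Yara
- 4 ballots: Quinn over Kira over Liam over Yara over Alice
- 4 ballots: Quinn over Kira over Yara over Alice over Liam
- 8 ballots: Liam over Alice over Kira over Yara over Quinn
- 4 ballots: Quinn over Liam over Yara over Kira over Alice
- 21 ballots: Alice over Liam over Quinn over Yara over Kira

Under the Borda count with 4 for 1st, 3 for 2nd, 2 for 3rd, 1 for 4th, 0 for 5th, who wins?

Quinn: 5×4 + 4×4 + 4×4 + 8×0 + 4×4 + 21×2 = 110
Yara: 5×0 + 4×1 + 4×2 + 8×1 + 4×2 + 21×1 = 49
Kira: 5×3 + 4×3 + 4×3 + 8×2 + 4×1 + 21×0 = 59
Alice: 5×1 + 4×0 + 4×1 + 8×3 + 4×0 + 21×4 = 117
Liam: 5×2 + 4×2 + 4×0 + 8×4 + 4×3 + 21×3 = 125

Liam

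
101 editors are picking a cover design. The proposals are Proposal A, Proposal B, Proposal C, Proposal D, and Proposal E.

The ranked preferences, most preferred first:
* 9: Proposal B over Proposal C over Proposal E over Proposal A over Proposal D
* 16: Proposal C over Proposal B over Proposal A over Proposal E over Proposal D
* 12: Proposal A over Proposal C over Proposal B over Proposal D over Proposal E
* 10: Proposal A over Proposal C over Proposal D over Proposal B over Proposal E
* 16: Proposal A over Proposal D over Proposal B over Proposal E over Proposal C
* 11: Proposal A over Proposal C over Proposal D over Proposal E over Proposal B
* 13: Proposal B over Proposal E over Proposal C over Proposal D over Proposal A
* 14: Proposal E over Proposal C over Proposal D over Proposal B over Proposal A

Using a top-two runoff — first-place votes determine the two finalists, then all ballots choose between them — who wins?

Round 1 first-place votes: Proposal A 49, Proposal B 22, Proposal C 16, Proposal D 0, Proposal E 14. Proposal A and Proposal B advance.
Runoff: Proposal A is ranked above Proposal B on 49 ballots, Proposal B above Proposal A on 52.

Proposal B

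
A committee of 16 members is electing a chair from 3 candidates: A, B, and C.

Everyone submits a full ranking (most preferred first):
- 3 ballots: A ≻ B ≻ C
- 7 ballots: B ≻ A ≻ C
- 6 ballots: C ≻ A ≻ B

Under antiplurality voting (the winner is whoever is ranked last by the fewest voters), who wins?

Last-place votes: A 0, B 6, C 10.

A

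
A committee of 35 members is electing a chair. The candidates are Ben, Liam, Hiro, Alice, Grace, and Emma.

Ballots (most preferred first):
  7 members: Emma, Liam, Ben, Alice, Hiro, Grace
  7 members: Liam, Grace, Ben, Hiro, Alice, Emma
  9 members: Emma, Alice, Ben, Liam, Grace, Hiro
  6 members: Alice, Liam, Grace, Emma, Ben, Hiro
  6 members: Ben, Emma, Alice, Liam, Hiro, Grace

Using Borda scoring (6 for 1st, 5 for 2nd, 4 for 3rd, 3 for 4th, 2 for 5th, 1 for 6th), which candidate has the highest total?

Ben: 7×4 + 7×4 + 9×4 + 6×2 + 6×6 = 140
Liam: 7×5 + 7×6 + 9×3 + 6×5 + 6×3 = 152
Hiro: 7×2 + 7×3 + 9×1 + 6×1 + 6×2 = 62
Alice: 7×3 + 7×2 + 9×5 + 6×6 + 6×4 = 140
Grace: 7×1 + 7×5 + 9×2 + 6×4 + 6×1 = 90
Emma: 7×6 + 7×1 + 9×6 + 6×3 + 6×5 = 151

Liam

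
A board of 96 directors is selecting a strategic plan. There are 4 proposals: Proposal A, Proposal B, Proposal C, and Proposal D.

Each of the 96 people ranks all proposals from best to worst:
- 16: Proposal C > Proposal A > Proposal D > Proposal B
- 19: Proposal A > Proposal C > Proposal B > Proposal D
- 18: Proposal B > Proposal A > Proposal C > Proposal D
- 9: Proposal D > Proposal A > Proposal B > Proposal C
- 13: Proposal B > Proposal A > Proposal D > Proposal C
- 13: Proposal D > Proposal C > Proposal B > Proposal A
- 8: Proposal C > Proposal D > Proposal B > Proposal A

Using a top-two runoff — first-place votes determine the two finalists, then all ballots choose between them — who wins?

Proposal C

Round 1 first-place votes: Proposal A 19, Proposal B 31, Proposal C 24, Proposal D 22. Proposal B and Proposal C advance.
Runoff: Proposal B is ranked above Proposal C on 40 ballots, Proposal C above Proposal B on 56.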